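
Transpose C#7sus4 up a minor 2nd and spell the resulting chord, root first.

C♯ up a minor 2nd → D. New chord: D dominant seventh suspended fourth.
D — root
G — perfect 4th
A — perfect 5th
C — minor 7th

D  G  A  C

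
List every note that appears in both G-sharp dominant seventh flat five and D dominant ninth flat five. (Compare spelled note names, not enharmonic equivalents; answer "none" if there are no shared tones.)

D  F♯

G-sharp dominant seventh flat five = G♯, B♯, D, F♯.
D dominant ninth flat five = D, F♯, A♭, C, E.
Shared: D, F♯.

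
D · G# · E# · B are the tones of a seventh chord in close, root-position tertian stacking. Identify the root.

E#

Arranged so that each adjacent pair is a third by letter name: E# – G# – B – D.
The bottom of that stack, E#, is the root (this is E# diminished seventh).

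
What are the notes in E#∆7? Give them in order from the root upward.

E#∆7: major seventh on E#.
E# — root
G## — major 3rd
B# — perfect 5th
D## — major 7th

E#  G##  B#  D##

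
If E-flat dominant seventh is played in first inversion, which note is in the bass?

G

E-flat dominant seventh = E♭–G–B♭–D♭. First inversion → third in the bass = G.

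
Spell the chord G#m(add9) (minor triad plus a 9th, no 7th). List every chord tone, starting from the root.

G#m(add9): minor added-ninth on G#.
root → G#
3rd (minor 3rd) → B
5th (perfect 5th) → D#
9th (major 9th) → A#

G#  B  D#  A#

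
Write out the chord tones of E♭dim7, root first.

Eb  Gb  Bbb  Dbb

Root Eb, quality diminished seventh:
Eb — root
Gb — minor 3rd
Bbb — diminished 5th
Dbb — diminished 7th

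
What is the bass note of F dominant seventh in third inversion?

E-flat

F dominant seventh in root position is F–A–C–E-flat.
Third inversion places the seventh in the bass, which is E-flat.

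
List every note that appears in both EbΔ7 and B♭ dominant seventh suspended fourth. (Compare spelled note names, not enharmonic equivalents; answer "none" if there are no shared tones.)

Eb, Bb

EbΔ7 = Eb, G, Bb, D.
B♭ dominant seventh suspended fourth = Bb, Eb, F, Ab.
Shared: Eb, Bb.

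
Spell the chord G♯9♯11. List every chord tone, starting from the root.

Root G#, quality dominant ninth sharp eleven:
- root: G#
- major 3rd: B#
- perfect 5th: D#
- minor 7th: F#
- major 9th: A#
- augmented 11th: C##

G#  B#  D#  F#  A#  C##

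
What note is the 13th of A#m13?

F##

Root of A#m13 = A#. The 13th is a major 13th: A# up a major 13th → F##.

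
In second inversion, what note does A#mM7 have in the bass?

E♯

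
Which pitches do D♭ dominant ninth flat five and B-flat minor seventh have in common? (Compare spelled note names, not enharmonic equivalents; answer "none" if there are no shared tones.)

D♭ dominant ninth flat five = D-flat, F, A-double-flat, C-flat, E-flat.
B-flat minor seventh = B-flat, D-flat, F, A-flat.
Shared: D-flat, F.

D-flat  F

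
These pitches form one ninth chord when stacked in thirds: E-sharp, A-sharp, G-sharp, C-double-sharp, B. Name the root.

A-sharp

Stacking in thirds gives A-sharp – C-double-sharp – E-sharp – G-sharp – B, so A-sharp is the root — A-sharp dominant seventh flat nine.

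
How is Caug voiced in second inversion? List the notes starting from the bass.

Caug = C–E–G#; second inversion → fifth (G#) lowest.

G#  C  E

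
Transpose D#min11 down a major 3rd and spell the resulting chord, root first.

B, D, F#, A, C#, E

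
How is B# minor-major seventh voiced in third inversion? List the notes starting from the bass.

A##, B#, D#, F##

In root position, B# minor-major seventh is B#–D#–F##–A##.
Third inversion puts the seventh (A##) in the bass.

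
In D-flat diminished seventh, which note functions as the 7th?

Cbb

D-flat diminished seventh is built on Db; its 7th is a diminished 7th above the root.
A seventh above D uses the letter C, and the diminished 7th above Db is Cbb.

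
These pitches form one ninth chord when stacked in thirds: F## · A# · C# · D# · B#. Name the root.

B#

Arranged so that each adjacent pair is a third by letter name: B# – D# – F## – A# – C#.
The bottom of that stack, B#, is the root (this is B# minor seventh flat nine).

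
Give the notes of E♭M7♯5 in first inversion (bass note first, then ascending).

E♭M7♯5 = Eb–G–B–D; first inversion → third (G) lowest.

G B D Eb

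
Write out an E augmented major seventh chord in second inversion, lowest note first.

In root position, E augmented major seventh is E–G♯–B♯–D♯.
Second inversion puts the fifth (B♯) in the bass.

B♯, D♯, E, G♯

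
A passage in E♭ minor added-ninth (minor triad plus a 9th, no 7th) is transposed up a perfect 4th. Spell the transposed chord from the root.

Ab – Cb – Eb – Bb

A perfect 4th up from Eb is Ab, so the new chord is Ab minor added-ninth.
root → Ab
3rd (minor 3rd) → Cb
5th (perfect 5th) → Eb
9th (major 9th) → Bb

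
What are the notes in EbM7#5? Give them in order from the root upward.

Eb  G  B  D

Root Eb, quality augmented major seventh:
Eb — root
G — major 3rd
B — augmented 5th
D — major 7th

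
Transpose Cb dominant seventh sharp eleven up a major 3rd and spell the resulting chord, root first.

A major 3rd up from C-flat is E-flat, so the new chord is E-flat dominant seventh sharp eleven.
- root: E-flat
- major 3rd: G
- perfect 5th: B-flat
- minor 7th: D-flat
- augmented 11th: A

E-flat – G – B-flat – D-flat – A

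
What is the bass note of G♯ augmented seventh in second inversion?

G♯ augmented seventh in root position is G♯–B♯–D𝄪–F♯.
Second inversion places the fifth in the bass, which is D𝄪.

D𝄪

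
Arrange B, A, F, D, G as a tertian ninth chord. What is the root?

G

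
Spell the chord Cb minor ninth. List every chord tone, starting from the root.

C-flat E-double-flat G-flat B-double-flat D-flat

Cb minor ninth: minor ninth on C-flat.
Root: C-flat
Minor 3rd (3rd): E-double-flat
Perfect 5th (5th): G-flat
Minor 7th (7th): B-double-flat
Major 9th (9th): D-flat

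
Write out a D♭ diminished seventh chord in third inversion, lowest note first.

Cbb – Db – Fb – Abb

In root position, D♭ diminished seventh is Db–Fb–Abb–Cbb.
Third inversion puts the seventh (Cbb) in the bass.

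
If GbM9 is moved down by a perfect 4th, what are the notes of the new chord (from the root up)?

Transposed root: Gb → Db (perfect 4th down). So we spell Db major ninth:
Db — root
F — major 3rd
Ab — perfect 5th
C — major 7th
Eb — major 9th

Db, F, Ab, C, Eb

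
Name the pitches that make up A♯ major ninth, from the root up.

A#, C##, E#, G##, B#

A♯ major ninth: major ninth on A#.
root → A#
3rd (major 3rd) → C##
5th (perfect 5th) → E#
7th (major 7th) → G##
9th (major 9th) → B#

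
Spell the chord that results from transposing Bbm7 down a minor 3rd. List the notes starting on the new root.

G, Bb, D, F

Transposed root: Bb → G (minor 3rd down). So we spell G minor seventh:
root → G
3rd (minor 3rd) → Bb
5th (perfect 5th) → D
7th (minor 7th) → F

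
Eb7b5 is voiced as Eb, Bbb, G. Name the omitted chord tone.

Db

Eb7b5 = Eb, G, Bbb, Db. The voicing lacks the 7th (minor 7th), Db.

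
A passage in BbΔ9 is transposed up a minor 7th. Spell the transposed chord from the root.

A minor 7th up from Bb is Ab, so the new chord is Ab major ninth.
Root: Ab
Major 3rd (3rd): C
Perfect 5th (5th): Eb
Major 7th (7th): G
Major 9th (9th): Bb

Ab  C  Eb  G  Bb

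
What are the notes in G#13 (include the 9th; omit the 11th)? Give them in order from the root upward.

Root G#, quality dominant thirteenth:
- root: G#
- major 3rd: B#
- perfect 5th: D#
- minor 7th: F#
- major 9th: A#
- major 13th: E#

G#, B#, D#, F#, A#, E#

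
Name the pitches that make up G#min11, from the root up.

G# – B – D# – F# – A# – C#

Root G#, quality minor eleventh:
root → G#
3rd (minor 3rd) → B
5th (perfect 5th) → D#
7th (minor 7th) → F#
9th (major 9th) → A#
11th (perfect 11th) → C#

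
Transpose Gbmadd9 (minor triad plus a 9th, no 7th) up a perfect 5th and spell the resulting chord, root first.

A perfect 5th up from Gb is Db, so the new chord is Db minor added-ninth.
- root: Db
- minor 3rd: Fb
- perfect 5th: Ab
- major 9th: Eb

Db, Fb, Ab, Eb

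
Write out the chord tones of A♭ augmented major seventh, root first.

A♭ augmented major seventh: augmented major seventh on A-flat.
Root: A-flat
Major 3rd (3rd): C
Augmented 5th (5th): E
Major 7th (7th): G

A-flat C E G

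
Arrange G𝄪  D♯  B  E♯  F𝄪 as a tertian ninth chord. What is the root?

E♯

Arranged so that each adjacent pair is a third by letter name: E♯ – G𝄪 – B – D♯ – F𝄪.
The bottom of that stack, E♯, is the root (this is E♯ dominant ninth flat five).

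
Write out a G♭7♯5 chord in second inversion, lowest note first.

In root position, G♭7♯5 is Gb–Bb–D–Fb.
Second inversion puts the fifth (D) in the bass.

D – Fb – Gb – Bb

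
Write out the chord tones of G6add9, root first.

G6add9: six-nine on G.
- root: G
- major 3rd: B
- perfect 5th: D
- major 6th: E
- major 9th: A

G B D E A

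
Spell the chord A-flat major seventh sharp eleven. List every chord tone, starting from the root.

A-flat – C – E-flat – G – D

Root A-flat, quality major seventh sharp eleven:
- root: A-flat
- major 3rd: C
- perfect 5th: E-flat
- major 7th: G
- augmented 11th: D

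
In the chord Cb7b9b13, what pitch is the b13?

A𝄫

Root of Cb7b9b13 = C♭. The 13th is a minor 13th: C♭ up a minor 13th → A𝄫.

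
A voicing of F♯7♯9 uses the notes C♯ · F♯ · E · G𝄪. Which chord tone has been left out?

A♯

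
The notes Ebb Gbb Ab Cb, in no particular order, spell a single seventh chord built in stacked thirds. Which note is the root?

Ab

Stacking in thirds gives Ab – Cb – Ebb – Gbb, so Ab is the root — Ab diminished seventh.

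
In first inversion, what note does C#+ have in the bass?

E♯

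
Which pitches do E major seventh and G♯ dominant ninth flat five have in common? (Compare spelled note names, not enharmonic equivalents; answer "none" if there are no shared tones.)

E major seventh = E, G-sharp, B, D-sharp.
G♯ dominant ninth flat five = G-sharp, B-sharp, D, F-sharp, A-sharp.
Shared: G-sharp.

G-sharp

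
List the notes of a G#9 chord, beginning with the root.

Root G#, quality dominant ninth:
root → G#
3rd (major 3rd) → B#
5th (perfect 5th) → D#
7th (minor 7th) → F#
9th (major 9th) → A#

G#, B#, D#, F#, A#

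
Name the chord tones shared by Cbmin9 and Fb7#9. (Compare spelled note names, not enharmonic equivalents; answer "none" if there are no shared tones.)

C♭ E𝄫

Cbmin9: C♭ E𝄫 G♭ B𝄫 D♭
Fb7#9: F♭ A♭ C♭ E𝄫 G
Common to both → C♭, E𝄫.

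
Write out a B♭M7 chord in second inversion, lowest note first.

F A B♭ D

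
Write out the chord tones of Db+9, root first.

Db  F  A  Cb  Eb

Db+9: dominant ninth sharp five on Db.
Db — root
F — major 3rd
A — augmented 5th
Cb — minor 7th
Eb — major 9th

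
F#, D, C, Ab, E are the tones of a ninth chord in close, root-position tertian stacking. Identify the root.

D

Stacking in thirds gives D – F# – Ab – C – E, so D is the root — D dominant ninth flat five.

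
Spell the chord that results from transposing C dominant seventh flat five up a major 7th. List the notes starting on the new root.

B – D♯ – F – A

Transposed root: C → B (major 7th up). So we spell B dominant seventh flat five:
B — root
D♯ — major 3rd
F — diminished 5th
A — minor 7th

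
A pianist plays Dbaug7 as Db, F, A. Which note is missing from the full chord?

Cb

The full Dbaug7 chord is Db, F, A, Cb.
Comparing with the voicing, the minor 7th (7th) — Cb — is absent.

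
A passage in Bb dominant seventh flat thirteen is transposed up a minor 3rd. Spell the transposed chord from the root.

A minor 3rd up from Bb is Db, so the new chord is Db dominant seventh flat thirteen.
Root: Db
Major 3rd (3rd): F
Perfect 5th (5th): Ab
Minor 7th (7th): Cb
Minor 13th (13th): Bbb

Db  F  Ab  Cb  Bbb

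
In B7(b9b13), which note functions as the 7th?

A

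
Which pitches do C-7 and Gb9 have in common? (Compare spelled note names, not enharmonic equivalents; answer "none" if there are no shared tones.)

B♭

C-7 = C, E♭, G, B♭.
Gb9 = G♭, B♭, D♭, F♭, A♭.
Shared: B♭.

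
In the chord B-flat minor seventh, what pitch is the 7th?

A-flat

Root of B-flat minor seventh = B-flat. The 7th is a minor 7th: B-flat up a minor 7th → A-flat.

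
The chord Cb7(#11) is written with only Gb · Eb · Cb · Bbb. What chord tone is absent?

F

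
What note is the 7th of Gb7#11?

Root of Gb7#11 = Gb. The 7th is a minor 7th: Gb up a minor 7th → Fb.

Fb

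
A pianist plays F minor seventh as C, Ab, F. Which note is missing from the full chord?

Eb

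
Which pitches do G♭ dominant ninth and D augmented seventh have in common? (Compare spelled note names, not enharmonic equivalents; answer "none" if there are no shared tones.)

G♭ dominant ninth: G-flat B-flat D-flat F-flat A-flat
D augmented seventh: D F-sharp A-sharp C
Common to both → none.

none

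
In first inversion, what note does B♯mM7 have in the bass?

B♯mM7 in root position is B♯–D♯–F𝄪–A𝄪.
First inversion places the third in the bass, which is D♯.

D♯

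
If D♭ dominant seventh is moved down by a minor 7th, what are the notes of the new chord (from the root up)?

E-flat – G – B-flat – D-flat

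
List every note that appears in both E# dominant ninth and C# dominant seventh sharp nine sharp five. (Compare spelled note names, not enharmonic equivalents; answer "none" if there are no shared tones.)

E#, G##

E# dominant ninth = E#, G##, B#, D#, F##.
C# dominant seventh sharp nine sharp five = C#, E#, G##, B, D##.
Shared: E#, G##.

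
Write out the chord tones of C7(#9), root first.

Root C, quality dominant seventh sharp nine:
- root: C
- major 3rd: E
- perfect 5th: G
- minor 7th: Bb
- augmented 9th: D#

C E G Bb D#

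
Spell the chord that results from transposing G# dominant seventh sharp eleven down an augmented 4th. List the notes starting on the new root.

D, F#, A, C, G#

An augmented 4th down from G# is D, so the new chord is D dominant seventh sharp eleven.
Root: D
Major 3rd (3rd): F#
Perfect 5th (5th): A
Minor 7th (7th): C
Augmented 11th (11th): G#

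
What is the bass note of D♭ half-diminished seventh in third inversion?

C-flat

D♭ half-diminished seventh = D-flat–F-flat–A-double-flat–C-flat. Third inversion → seventh in the bass = C-flat.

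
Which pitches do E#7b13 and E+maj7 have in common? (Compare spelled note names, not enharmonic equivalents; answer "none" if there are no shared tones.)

B#, D#

E#7b13 = E#, G##, B#, D#, C#.
E+maj7 = E, G#, B#, D#.
Shared: B#, D#.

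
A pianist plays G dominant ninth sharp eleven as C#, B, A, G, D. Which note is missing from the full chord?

F

G dominant ninth sharp eleven = G, B, D, F, A, C#. The voicing lacks the 7th (minor 7th), F.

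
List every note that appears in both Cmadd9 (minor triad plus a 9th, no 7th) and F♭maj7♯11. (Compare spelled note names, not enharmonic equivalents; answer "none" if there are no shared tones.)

Cmadd9: C Eb G D
F♭maj7♯11: Fb Ab Cb Eb Bb
Common to both → Eb.

Eb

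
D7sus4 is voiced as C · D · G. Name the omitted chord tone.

D7sus4 = D, G, A, C. The voicing lacks the 5th (perfect 5th), A.

A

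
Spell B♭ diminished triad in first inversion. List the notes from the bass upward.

In root position, B♭ diminished triad is B-flat–D-flat–F-flat.
First inversion puts the third (D-flat) in the bass.

D-flat F-flat B-flat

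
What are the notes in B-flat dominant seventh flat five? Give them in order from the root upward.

B-flat, D, F-flat, A-flat

B-flat dominant seventh flat five is a dominant seventh flat five built on B-flat.
root → B-flat
3rd (major 3rd) → D
5th (diminished 5th) → F-flat
7th (minor 7th) → A-flat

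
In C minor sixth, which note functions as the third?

E-flat

C minor sixth is built on C; its 3rd is a minor 3rd above the root.
A third above C uses the letter E, and the minor 3rd above C is E-flat.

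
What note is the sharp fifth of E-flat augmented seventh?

B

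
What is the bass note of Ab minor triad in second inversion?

Ab minor triad in root position is Ab–Cb–Eb.
Second inversion places the fifth in the bass, which is Eb.

Eb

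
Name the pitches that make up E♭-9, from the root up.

Eb, Gb, Bb, Db, F

E♭-9 is a minor ninth built on Eb.
Eb — root
Gb — minor 3rd
Bb — perfect 5th
Db — minor 7th
F — major 9th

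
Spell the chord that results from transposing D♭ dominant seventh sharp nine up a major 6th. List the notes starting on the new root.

A major 6th up from D-flat is B-flat, so the new chord is B-flat dominant seventh sharp nine.
Root: B-flat
Major 3rd (3rd): D
Perfect 5th (5th): F
Minor 7th (7th): A-flat
Augmented 9th (9th): C-sharp

B-flat  D  F  A-flat  C-sharp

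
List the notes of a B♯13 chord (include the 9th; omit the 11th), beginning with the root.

B♯, D𝄪, F𝄪, A♯, C𝄪, G𝄪

Root B♯, quality dominant thirteenth:
root → B♯
3rd (major 3rd) → D𝄪
5th (perfect 5th) → F𝄪
7th (minor 7th) → A♯
9th (major 9th) → C𝄪
13th (major 13th) → G𝄪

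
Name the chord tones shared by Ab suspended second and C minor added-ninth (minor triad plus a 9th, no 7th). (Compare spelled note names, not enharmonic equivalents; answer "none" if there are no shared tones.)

Ab suspended second: A-flat B-flat E-flat
C minor added-ninth: C E-flat G D
Common to both → E-flat.

E-flat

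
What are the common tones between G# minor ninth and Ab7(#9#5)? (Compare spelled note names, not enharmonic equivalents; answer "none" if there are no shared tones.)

B

G# minor ninth: G# B D# F# A#
Ab7(#9#5): Ab C E Gb B
Common to both → B.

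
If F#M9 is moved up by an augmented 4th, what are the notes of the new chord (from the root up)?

B# D## F## A## C##

F# up an augmented 4th → B#. New chord: B# major ninth.
B# — root
D## — major 3rd
F## — perfect 5th
A## — major 7th
C## — major 9th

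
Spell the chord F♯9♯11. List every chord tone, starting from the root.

Root F#, quality dominant ninth sharp eleven:
Root: F#
Major 3rd (3rd): A#
Perfect 5th (5th): C#
Minor 7th (7th): E
Major 9th (9th): G#
Augmented 11th (11th): B#

F# – A# – C# – E – G# – B#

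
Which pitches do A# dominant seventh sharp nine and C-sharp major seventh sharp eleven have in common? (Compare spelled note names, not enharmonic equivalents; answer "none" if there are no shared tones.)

E-sharp G-sharp

A# dominant seventh sharp nine = A-sharp, C-double-sharp, E-sharp, G-sharp, B-double-sharp.
C-sharp major seventh sharp eleven = C-sharp, E-sharp, G-sharp, B-sharp, F-double-sharp.
Shared: E-sharp, G-sharp.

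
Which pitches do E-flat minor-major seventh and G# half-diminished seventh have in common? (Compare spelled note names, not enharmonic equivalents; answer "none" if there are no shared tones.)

D

E-flat minor-major seventh: E-flat G-flat B-flat D
G# half-diminished seventh: G-sharp B D F-sharp
Common to both → D.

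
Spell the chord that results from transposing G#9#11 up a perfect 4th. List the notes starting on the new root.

Transposed root: G♯ → C♯ (perfect 4th up). So we spell C♯ dominant ninth sharp eleven:
Root: C♯
Major 3rd (3rd): E♯
Perfect 5th (5th): G♯
Minor 7th (7th): B
Major 9th (9th): D♯
Augmented 11th (11th): F𝄪

C♯  E♯  G♯  B  D♯  F𝄪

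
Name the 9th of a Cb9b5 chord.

Root of Cb9b5 = Cb. The 9th is a major 9th: Cb up a major 9th → Db.

Db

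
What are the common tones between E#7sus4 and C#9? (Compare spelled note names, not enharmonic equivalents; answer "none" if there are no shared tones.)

E#, D#

E#7sus4: E# A# B# D#
C#9: C# E# G# B D#
Common to both → E#, D#.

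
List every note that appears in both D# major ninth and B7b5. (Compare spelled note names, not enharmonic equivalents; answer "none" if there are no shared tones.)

D#

D# major ninth: D# F## A# C## E#
B7b5: B D# F A
Common to both → D#.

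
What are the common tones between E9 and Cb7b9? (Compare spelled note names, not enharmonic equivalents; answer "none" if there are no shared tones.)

E9: E G# B D F#
Cb7b9: Cb Eb Gb Bbb Dbb
Common to both → none.

none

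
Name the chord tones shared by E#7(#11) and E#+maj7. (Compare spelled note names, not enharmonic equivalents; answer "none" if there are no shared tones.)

E#7(#11) = E#, G##, B#, D#, A##.
E#+maj7 = E#, G##, B##, D##.
Shared: E#, G##.

E#  G##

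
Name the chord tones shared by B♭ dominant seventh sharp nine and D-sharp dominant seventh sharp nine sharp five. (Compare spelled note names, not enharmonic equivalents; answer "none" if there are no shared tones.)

C♯

B♭ dominant seventh sharp nine = B♭, D, F, A♭, C♯.
D-sharp dominant seventh sharp nine sharp five = D♯, F𝄪, A𝄪, C♯, E𝄪.
Shared: C♯.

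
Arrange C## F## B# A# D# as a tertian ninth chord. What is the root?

Stacking in thirds gives B# – D# – F## – A# – C##, so B# is the root — B# minor ninth.

B#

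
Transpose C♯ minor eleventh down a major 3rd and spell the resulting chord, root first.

A, C, E, G, B, D

A major 3rd down from C-sharp is A, so the new chord is A minor eleventh.
- root: A
- minor 3rd: C
- perfect 5th: E
- minor 7th: G
- major 9th: B
- perfect 11th: D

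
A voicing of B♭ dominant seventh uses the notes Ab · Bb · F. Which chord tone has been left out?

D

B♭ dominant seventh = Bb, D, F, Ab. The voicing lacks the 3rd (major 3rd), D.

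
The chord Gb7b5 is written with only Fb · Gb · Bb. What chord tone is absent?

Dbb

The full Gb7b5 chord is Gb, Bb, Dbb, Fb.
Comparing with the voicing, the diminished 5th (5th) — Dbb — is absent.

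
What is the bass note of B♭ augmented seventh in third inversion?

Ab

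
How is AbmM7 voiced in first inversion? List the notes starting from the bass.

Cb  Eb  G  Ab

AbmM7 = Ab–Cb–Eb–G; first inversion → third (Cb) lowest.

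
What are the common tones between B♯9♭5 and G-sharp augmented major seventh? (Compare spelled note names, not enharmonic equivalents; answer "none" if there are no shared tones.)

B♯9♭5: B# D## F# A# C##
G-sharp augmented major seventh: G# B# D## F##
Common to both → B#, D##.

B# – D##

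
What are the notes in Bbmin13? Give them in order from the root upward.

Bb – Db – F – Ab – C – Eb – G

Bbmin13: minor thirteenth on Bb.
Root: Bb
Minor 3rd (3rd): Db
Perfect 5th (5th): F
Minor 7th (7th): Ab
Major 9th (9th): C
Perfect 11th (11th): Eb
Major 13th (13th): G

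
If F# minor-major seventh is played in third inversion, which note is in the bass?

F# minor-major seventh in root position is F#–A–C#–E#.
Third inversion places the seventh in the bass, which is E#.

E#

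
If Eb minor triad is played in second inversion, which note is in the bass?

Eb minor triad in root position is Eb–Gb–Bb.
Second inversion places the fifth in the bass, which is Bb.

Bb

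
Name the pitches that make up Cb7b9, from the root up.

Cb7b9: dominant seventh flat nine on Cb.
root → Cb
3rd (major 3rd) → Eb
5th (perfect 5th) → Gb
7th (minor 7th) → Bbb
9th (minor 9th) → Dbb

Cb Eb Gb Bbb Dbb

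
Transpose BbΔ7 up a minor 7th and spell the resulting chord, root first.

Ab  C  Eb  G

Bb up a minor 7th → Ab. New chord: Ab major seventh.
root → Ab
3rd (major 3rd) → C
5th (perfect 5th) → Eb
7th (major 7th) → G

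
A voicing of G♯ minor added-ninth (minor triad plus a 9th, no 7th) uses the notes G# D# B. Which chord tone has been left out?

A#

G♯ minor added-ninth = G#, B, D#, A#. The voicing lacks the 9th (major 9th), A#.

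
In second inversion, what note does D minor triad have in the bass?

A

D minor triad = D–F–A. Second inversion → fifth in the bass = A.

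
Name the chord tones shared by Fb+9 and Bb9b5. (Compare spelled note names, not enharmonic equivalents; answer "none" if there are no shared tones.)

Fb  Ab  C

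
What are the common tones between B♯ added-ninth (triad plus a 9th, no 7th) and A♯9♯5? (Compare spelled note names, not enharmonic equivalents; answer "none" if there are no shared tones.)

B♯ added-ninth: B# D## F## C##
A♯9♯5: A# C## E## G# B#
Common to both → B#, C##.

B# C##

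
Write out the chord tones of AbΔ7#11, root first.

Root Ab, quality major seventh sharp eleven:
Root: Ab
Major 3rd (3rd): C
Perfect 5th (5th): Eb
Major 7th (7th): G
Augmented 11th (11th): D

Ab, C, Eb, G, D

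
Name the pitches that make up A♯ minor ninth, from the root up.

A-sharp, C-sharp, E-sharp, G-sharp, B-sharp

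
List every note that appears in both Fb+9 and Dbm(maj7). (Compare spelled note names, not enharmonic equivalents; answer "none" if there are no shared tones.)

Fb, Ab, C

Fb+9: Fb Ab C Ebb Gb
Dbm(maj7): Db Fb Ab C
Common to both → Fb, Ab, C.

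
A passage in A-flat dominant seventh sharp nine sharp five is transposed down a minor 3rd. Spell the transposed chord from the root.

F  A  C-sharp  E-flat  G-sharp

A-flat down a minor 3rd → F. New chord: F dominant seventh sharp nine sharp five.
- root: F
- major 3rd: A
- augmented 5th: C-sharp
- minor 7th: E-flat
- augmented 9th: G-sharp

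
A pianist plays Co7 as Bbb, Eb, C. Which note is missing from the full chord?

Gb

The full Co7 chord is C, Eb, Gb, Bbb.
Comparing with the voicing, the diminished 5th (5th) — Gb — is absent.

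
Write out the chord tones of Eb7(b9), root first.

Eb  G  Bb  Db  Fb

Root Eb, quality dominant seventh flat nine:
Root: Eb
Major 3rd (3rd): G
Perfect 5th (5th): Bb
Minor 7th (7th): Db
Minor 9th (9th): Fb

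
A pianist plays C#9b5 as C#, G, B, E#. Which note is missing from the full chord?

The full C#9b5 chord is C#, E#, G, B, D#.
Comparing with the voicing, the major 9th (9th) — D# — is absent.

D#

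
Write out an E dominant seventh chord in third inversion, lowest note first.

D, E, G-sharp, B

E dominant seventh = E–G-sharp–B–D; third inversion → seventh (D) lowest.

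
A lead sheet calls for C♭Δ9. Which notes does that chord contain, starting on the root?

Root Cb, quality major ninth:
- root: Cb
- major 3rd: Eb
- perfect 5th: Gb
- major 7th: Bb
- major 9th: Db

Cb  Eb  Gb  Bb  Db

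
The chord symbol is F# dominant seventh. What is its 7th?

Root of F# dominant seventh = F#. The 7th is a minor 7th: F# up a minor 7th → E.

E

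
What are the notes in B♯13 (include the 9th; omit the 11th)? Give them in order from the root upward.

B♯13: dominant thirteenth on B#.
B# — root
D## — major 3rd
F## — perfect 5th
A# — minor 7th
C## — major 9th
G## — major 13th

B#, D##, F##, A#, C##, G##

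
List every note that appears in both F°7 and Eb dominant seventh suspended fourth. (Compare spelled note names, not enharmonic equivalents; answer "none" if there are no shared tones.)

F°7: F Ab Cb Ebb
Eb dominant seventh suspended fourth: Eb Ab Bb Db
Common to both → Ab.

Ab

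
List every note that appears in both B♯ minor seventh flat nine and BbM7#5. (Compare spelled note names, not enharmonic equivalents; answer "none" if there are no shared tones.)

B♯ minor seventh flat nine: B# D# F## A# C#
BbM7#5: Bb D F# A
Common to both → none.

none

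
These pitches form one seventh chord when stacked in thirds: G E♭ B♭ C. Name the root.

Arranged so that each adjacent pair is a third by letter name: C – E♭ – G – B♭.
The bottom of that stack, C, is the root (this is C minor seventh).

C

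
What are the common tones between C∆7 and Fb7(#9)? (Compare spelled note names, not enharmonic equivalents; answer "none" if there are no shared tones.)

G

C∆7 = C, E, G, B.
Fb7(#9) = Fb, Ab, Cb, Ebb, G.
Shared: G.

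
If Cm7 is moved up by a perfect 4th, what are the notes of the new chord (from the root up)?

F – Ab – C – Eb

Transposed root: C → F (perfect 4th up). So we spell F minor seventh:
- root: F
- minor 3rd: Ab
- perfect 5th: C
- minor 7th: Eb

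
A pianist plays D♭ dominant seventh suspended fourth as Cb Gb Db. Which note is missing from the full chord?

D♭ dominant seventh suspended fourth = Db, Gb, Ab, Cb. The voicing lacks the 5th (perfect 5th), Ab.

Ab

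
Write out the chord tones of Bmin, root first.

Root B, quality minor triad:
- root: B
- minor 3rd: D
- perfect 5th: F#

B – D – F#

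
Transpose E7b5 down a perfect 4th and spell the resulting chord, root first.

B, D#, F, A

A perfect 4th down from E is B, so the new chord is B dominant seventh flat five.
root → B
3rd (major 3rd) → D#
5th (diminished 5th) → F
7th (minor 7th) → A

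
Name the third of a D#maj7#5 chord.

F𝄪

Root of D#maj7#5 = D♯. The 3rd is a major 3rd: D♯ up a major 3rd → F𝄪.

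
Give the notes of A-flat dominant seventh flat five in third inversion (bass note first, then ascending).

Gb – Ab – C – Ebb

In root position, A-flat dominant seventh flat five is Ab–C–Ebb–Gb.
Third inversion puts the seventh (Gb) in the bass.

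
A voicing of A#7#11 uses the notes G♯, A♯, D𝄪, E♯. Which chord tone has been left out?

C𝄪

A#7#11 = A♯, C𝄪, E♯, G♯, D𝄪. The voicing lacks the 3rd (major 3rd), C𝄪.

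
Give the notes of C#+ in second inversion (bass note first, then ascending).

C#+ = C♯–E♯–G𝄪; second inversion → fifth (G𝄪) lowest.

G𝄪, C♯, E♯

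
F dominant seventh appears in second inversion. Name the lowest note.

C

F dominant seventh in root position is F–A–C–E-flat.
Second inversion places the fifth in the bass, which is C.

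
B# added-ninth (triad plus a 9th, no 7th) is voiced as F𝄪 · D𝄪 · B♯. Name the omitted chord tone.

B# added-ninth = B♯, D𝄪, F𝄪, C𝄪. The voicing lacks the 9th (major 9th), C𝄪.

C𝄪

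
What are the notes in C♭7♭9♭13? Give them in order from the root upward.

C♭7♭9♭13: dominant seventh flat nine flat thirteen on Cb.
root → Cb
3rd (major 3rd) → Eb
5th (perfect 5th) → Gb
7th (minor 7th) → Bbb
9th (minor 9th) → Dbb
13th (minor 13th) → Abb

Cb – Eb – Gb – Bbb – Dbb – Abb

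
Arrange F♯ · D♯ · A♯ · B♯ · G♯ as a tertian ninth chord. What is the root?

Arranged so that each adjacent pair is a third by letter name: G♯ – B♯ – D♯ – F♯ – A♯.
The bottom of that stack, G♯, is the root (this is G♯ dominant ninth).

G♯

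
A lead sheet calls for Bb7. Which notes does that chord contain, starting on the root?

Bb, D, F, Ab

Bb7 is a dominant seventh built on Bb.
root → Bb
3rd (major 3rd) → D
5th (perfect 5th) → F
7th (minor 7th) → Ab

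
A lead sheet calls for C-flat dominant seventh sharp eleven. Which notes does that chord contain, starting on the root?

C-flat dominant seventh sharp eleven is a dominant seventh sharp eleven built on C-flat.
Root: C-flat
Major 3rd (3rd): E-flat
Perfect 5th (5th): G-flat
Minor 7th (7th): B-double-flat
Augmented 11th (11th): F

C-flat  E-flat  G-flat  B-double-flat  F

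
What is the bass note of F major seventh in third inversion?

F major seventh in root position is F–A–C–E.
Third inversion places the seventh in the bass, which is E.

E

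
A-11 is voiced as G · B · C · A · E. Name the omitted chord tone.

The full A-11 chord is A, C, E, G, B, D.
Comparing with the voicing, the perfect 11th (11th) — D — is absent.

D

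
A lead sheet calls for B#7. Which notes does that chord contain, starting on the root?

B#7: dominant seventh on B#.
root → B#
3rd (major 3rd) → D##
5th (perfect 5th) → F##
7th (minor 7th) → A#

B# – D## – F## – A#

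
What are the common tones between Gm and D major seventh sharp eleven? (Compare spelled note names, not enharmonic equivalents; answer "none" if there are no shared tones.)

Gm = G, Bb, D.
D major seventh sharp eleven = D, F#, A, C#, G#.
Shared: D.

D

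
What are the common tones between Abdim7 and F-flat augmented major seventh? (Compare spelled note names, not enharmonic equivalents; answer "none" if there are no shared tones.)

Ab

Abdim7 = Ab, Cb, Ebb, Gbb.
F-flat augmented major seventh = Fb, Ab, C, Eb.
Shared: Ab.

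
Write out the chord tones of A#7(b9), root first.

A#7(b9): dominant seventh flat nine on A♯.
Root: A♯
Major 3rd (3rd): C𝄪
Perfect 5th (5th): E♯
Minor 7th (7th): G♯
Minor 9th (9th): B

A♯ – C𝄪 – E♯ – G♯ – B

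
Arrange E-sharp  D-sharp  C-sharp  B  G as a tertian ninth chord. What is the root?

Arranged so that each adjacent pair is a third by letter name: C-sharp – E-sharp – G – B – D-sharp.
The bottom of that stack, C-sharp, is the root (this is C-sharp dominant ninth flat five).

C-sharp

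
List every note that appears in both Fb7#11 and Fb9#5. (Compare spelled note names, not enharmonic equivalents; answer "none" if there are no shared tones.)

Fb7#11: Fb Ab Cb Ebb Bb
Fb9#5: Fb Ab C Ebb Gb
Common to both → Fb, Ab, Ebb.

Fb Ab Ebb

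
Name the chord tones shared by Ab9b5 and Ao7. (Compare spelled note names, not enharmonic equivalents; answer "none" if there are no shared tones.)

Ab9b5: A♭ C E𝄫 G♭ B♭
Ao7: A C E♭ G♭
Common to both → C, G♭.

C, G♭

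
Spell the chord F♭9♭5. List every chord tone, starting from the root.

F♭9♭5 is a dominant ninth flat five built on Fb.
root → Fb
3rd (major 3rd) → Ab
5th (diminished 5th) → Cbb
7th (minor 7th) → Ebb
9th (major 9th) → Gb

Fb  Ab  Cbb  Ebb  Gb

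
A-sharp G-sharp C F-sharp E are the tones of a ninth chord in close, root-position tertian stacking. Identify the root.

Arranged so that each adjacent pair is a third by letter name: F-sharp – A-sharp – C – E – G-sharp.
The bottom of that stack, F-sharp, is the root (this is F-sharp dominant ninth flat five).

F-sharp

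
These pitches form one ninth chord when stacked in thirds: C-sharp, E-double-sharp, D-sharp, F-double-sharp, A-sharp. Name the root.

D-sharp

Arranged so that each adjacent pair is a third by letter name: D-sharp – F-double-sharp – A-sharp – C-sharp – E-double-sharp.
The bottom of that stack, D-sharp, is the root (this is D-sharp dominant seventh sharp nine).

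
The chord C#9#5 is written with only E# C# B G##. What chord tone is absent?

D#

The full C#9#5 chord is C#, E#, G##, B, D#.
Comparing with the voicing, the major 9th (9th) — D# — is absent.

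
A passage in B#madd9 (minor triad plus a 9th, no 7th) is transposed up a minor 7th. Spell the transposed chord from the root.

A# – C# – E# – B#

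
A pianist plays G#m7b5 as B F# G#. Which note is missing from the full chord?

The full G#m7b5 chord is G#, B, D, F#.
Comparing with the voicing, the diminished 5th (5th) — D — is absent.

D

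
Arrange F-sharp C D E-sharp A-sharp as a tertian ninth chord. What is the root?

D

Stacking in thirds gives D – F-sharp – A-sharp – C – E-sharp, so D is the root — D dominant seventh sharp nine sharp five.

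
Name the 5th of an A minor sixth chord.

E

Root of A minor sixth = A. The 5th is a perfect 5th: A up a perfect 5th → E.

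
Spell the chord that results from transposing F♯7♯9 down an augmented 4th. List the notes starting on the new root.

C, E, G, Bb, D#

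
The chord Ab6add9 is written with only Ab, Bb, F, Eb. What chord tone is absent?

Ab6add9 = Ab, C, Eb, F, Bb. The voicing lacks the 3rd (major 3rd), C.

C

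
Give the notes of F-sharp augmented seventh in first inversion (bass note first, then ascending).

In root position, F-sharp augmented seventh is F-sharp–A-sharp–C-double-sharp–E.
First inversion puts the third (A-sharp) in the bass.

A-sharp C-double-sharp E F-sharp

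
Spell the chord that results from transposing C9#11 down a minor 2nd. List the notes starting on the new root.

B, D♯, F♯, A, C♯, E♯

A minor 2nd down from C is B, so the new chord is B dominant ninth sharp eleven.
B — root
D♯ — major 3rd
F♯ — perfect 5th
A — minor 7th
C♯ — major 9th
E♯ — augmented 11th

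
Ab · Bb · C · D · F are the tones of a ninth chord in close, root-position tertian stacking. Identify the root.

Bb

Stacking in thirds gives Bb – D – F – Ab – C, so Bb is the root — Bb dominant ninth.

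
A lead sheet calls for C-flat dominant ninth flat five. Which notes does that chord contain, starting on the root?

C-flat dominant ninth flat five: dominant ninth flat five on C-flat.
C-flat — root
E-flat — major 3rd
G-double-flat — diminished 5th
B-double-flat — minor 7th
D-flat — major 9th

C-flat, E-flat, G-double-flat, B-double-flat, D-flat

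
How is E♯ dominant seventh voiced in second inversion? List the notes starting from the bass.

B#, D#, E#, G##

E♯ dominant seventh = E#–G##–B#–D#; second inversion → fifth (B#) lowest.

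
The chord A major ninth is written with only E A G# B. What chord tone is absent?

A major ninth = A, C#, E, G#, B. The voicing lacks the 3rd (major 3rd), C#.

C#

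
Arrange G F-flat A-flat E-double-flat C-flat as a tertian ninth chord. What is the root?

F-flat

Stacking in thirds gives F-flat – A-flat – C-flat – E-double-flat – G, so F-flat is the root — F-flat dominant seventh sharp nine.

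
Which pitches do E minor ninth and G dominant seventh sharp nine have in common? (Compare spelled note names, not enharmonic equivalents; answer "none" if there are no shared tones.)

G  B  D

E minor ninth: E G B D F-sharp
G dominant seventh sharp nine: G B D F A-sharp
Common to both → G, B, D.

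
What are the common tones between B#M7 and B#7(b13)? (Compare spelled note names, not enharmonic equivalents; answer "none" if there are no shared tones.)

B♯, D𝄪, F𝄪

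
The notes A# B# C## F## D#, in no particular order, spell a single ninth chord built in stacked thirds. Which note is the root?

Arranged so that each adjacent pair is a third by letter name: B# – D# – F## – A# – C##.
The bottom of that stack, B#, is the root (this is B# minor ninth).

B#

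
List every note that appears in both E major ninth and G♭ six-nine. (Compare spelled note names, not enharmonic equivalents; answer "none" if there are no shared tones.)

none

E major ninth: E G# B D# F#
G♭ six-nine: Gb Bb Db Eb Ab
Common to both → none.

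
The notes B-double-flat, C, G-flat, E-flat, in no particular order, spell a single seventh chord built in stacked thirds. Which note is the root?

C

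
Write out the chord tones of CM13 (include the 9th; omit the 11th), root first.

C  E  G  B  D  A

CM13 is a major thirteenth built on C.
Root: C
Major 3rd (3rd): E
Perfect 5th (5th): G
Major 7th (7th): B
Major 9th (9th): D
Major 13th (13th): A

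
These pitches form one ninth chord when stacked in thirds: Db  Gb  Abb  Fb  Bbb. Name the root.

Stacking in thirds gives Gb – Bbb – Db – Fb – Abb, so Gb is the root — Gb minor seventh flat nine.

Gb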